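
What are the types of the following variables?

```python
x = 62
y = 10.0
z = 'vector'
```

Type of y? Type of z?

y is assigned a number with a decimal point, so it is a float; z is assigned a quoted string literal, so it is a str

float, str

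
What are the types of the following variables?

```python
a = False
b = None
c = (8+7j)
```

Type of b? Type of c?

b is assigned None, whose type is NoneType; c is assigned (8+7j), an int plus an imaginary literal (j suffix), which evaluates to complex

NoneType, complex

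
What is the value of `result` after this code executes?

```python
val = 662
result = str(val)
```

val = 662; result = '662'

'662'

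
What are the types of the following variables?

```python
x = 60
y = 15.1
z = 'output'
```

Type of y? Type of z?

y is assigned a number with a decimal point, so it is a float; z is assigned a quoted string literal, so it is a str

float, str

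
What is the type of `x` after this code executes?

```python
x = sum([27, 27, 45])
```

sum() of ints returns int

int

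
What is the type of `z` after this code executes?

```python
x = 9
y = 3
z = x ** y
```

positive int ** positive int = int

int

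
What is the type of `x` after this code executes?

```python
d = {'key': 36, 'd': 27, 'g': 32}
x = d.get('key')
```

dict.get() returns value type when found

int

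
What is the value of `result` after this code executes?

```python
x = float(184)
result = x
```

x = 184.0; result = 184.0

184.0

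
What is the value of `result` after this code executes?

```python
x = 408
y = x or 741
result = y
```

x = 408; y = 408; result = 408

408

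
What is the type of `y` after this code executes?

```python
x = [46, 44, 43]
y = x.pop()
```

list.pop() returns the popped element

int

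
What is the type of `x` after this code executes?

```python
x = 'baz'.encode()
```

str.encode() returns bytes

bytes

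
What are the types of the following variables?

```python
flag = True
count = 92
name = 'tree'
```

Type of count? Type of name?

count is assigned a bare integer (no decimal point), so it is an int; name is assigned a quoted string literal, so it is a str

int, str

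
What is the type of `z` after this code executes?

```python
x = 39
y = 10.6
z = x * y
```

int * float = float

float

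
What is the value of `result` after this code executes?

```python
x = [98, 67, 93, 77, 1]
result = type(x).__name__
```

x is list; result = 'list'

'list'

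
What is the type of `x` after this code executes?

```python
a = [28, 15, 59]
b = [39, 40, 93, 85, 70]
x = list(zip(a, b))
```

list(zip()) returns a list of tuples

list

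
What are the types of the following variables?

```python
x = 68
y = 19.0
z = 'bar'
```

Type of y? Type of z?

y is assigned a number with a decimal point, so it is a float; z is assigned a quoted string literal, so it is a str

float, str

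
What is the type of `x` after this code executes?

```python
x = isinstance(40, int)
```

isinstance() returns bool

bool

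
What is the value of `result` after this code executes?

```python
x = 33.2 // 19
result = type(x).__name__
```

x is float; result = 'float'

'float'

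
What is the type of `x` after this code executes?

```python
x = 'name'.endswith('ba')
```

str.endswith() returns bool

bool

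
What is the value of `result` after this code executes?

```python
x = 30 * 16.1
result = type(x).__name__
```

x is float; result = 'float'

'float'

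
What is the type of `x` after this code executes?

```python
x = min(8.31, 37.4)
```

min() of floats returns float

float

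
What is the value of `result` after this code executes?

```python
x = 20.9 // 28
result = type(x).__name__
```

x is float; result = 'float'

'float'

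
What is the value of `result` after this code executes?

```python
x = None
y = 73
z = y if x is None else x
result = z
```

x = None; y = 73; z = 73; result = 73

73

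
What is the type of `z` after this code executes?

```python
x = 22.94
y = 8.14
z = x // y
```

float // float = float

float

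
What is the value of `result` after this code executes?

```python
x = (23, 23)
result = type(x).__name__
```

x is tuple; result = 'tuple'

'tuple'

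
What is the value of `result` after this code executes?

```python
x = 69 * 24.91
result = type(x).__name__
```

x is float; result = 'float'

'float'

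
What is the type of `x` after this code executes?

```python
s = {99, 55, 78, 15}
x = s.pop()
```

Popping from set[int] returns int

int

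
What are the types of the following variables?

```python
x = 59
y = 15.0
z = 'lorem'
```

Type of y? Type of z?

y is assigned a number with a decimal point, so it is a float; z is assigned a quoted string literal, so it is a str

float, str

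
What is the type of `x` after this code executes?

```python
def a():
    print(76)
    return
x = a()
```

Bare return returns None

NoneType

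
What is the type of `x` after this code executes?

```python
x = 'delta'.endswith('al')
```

str.endswith() returns bool

bool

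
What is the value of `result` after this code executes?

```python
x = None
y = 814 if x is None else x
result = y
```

x = None; y = 814; result = 814

814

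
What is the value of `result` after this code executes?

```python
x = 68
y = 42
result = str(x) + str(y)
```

x = 68; y = 42; result = '6842'

'6842'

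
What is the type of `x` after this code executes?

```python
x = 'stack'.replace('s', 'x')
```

str.replace() returns str

str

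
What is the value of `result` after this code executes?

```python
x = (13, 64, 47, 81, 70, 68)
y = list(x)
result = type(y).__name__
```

x is tuple; y is list; result = 'list'

'list'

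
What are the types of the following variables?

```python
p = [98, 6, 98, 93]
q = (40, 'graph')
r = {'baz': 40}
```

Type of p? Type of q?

p is assigned a list literal (square brackets); q is assigned a tuple (parenthesized, comma-separated values)

list, tuple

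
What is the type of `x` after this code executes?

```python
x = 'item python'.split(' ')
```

str.split() returns list

list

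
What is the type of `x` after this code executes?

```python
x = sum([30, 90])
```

sum() of ints returns int

int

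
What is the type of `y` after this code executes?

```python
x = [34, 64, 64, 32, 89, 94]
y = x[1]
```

Indexing list[int] returns int

int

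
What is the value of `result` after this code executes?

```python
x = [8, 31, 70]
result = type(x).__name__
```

x is list; result = 'list'

'list'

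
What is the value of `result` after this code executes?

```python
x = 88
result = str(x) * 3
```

x = 88; result = '888888'

'888888'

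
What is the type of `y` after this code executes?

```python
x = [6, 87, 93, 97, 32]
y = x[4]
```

Indexing list[int] returns int

int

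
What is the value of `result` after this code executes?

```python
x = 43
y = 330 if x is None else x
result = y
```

x = 43; y = 43; result = 43

43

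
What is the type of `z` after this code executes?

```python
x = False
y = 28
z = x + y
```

bool + int = int (bool is subclass of int)

int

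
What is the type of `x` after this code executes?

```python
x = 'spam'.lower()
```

str.lower() returns str

str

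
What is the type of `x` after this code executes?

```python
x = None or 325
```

'or' with None returns the other truthy value

int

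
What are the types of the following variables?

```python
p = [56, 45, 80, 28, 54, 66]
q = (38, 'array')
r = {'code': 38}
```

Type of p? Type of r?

p is assigned a list literal (square brackets); r is assigned a dict literal ({key: value})

list, dict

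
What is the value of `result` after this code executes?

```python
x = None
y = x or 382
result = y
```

x = None; y = 382; result = 382

382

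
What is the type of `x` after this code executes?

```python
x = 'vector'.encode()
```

str.encode() returns bytes

bytes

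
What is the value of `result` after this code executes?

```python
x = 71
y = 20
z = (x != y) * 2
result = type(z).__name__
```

x is int; y is int; z is int; result = 'int'

'int'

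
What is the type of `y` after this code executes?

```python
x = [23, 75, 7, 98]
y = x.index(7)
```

list.index() returns int

int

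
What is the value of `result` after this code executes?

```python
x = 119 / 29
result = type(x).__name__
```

x is float; result = 'float'

'float'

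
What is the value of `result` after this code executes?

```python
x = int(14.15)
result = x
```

x = 14; result = 14

14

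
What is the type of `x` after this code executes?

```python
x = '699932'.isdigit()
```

str.isdigit() returns bool

bool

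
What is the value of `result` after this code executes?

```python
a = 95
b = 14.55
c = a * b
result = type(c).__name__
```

a is int; b is float; c is float; result = 'float'

'float'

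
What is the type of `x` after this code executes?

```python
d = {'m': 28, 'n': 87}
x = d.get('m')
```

dict.get() returns value type when found

int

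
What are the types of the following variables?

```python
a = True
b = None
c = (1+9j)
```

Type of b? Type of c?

b is assigned None, whose type is NoneType; c is assigned (1+9j), an int plus an imaginary literal (j suffix), which evaluates to complex

NoneType, complex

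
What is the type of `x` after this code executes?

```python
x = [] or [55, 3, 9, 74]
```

'or' returns first truthy value (list)

list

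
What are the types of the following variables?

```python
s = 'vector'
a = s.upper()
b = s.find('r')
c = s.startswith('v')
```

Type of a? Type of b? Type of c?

upper() returns str; find() returns int; startswith() returns bool

str, int, bool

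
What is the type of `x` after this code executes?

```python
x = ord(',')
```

ord() returns int (code point)

int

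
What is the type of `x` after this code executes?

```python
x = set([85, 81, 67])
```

set() constructor returns set

set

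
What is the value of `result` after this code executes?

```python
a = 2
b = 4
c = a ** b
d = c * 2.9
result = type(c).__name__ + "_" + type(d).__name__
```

a is int; b is int; c is int; d is float; result = 'int_float'

'int_float'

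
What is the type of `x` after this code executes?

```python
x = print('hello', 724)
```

print() returns None

NoneType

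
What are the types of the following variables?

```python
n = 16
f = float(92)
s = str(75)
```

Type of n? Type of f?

n is assigned a bare integer (no decimal point), so it is an int; f is assigned the result of calling float(), which returns a float

int, float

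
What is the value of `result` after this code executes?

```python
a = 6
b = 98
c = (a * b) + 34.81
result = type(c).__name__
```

a is int; b is int; c is float; result = 'float'

'float'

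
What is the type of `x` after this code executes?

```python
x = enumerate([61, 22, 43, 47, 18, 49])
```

enumerate() returns an enumerate object

enumerate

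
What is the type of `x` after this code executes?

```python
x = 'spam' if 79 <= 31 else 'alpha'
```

Both branches of conditional are str

str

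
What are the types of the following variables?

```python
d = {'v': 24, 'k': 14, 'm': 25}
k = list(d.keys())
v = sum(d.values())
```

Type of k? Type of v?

list() converts to list; sum of ints is int

list, int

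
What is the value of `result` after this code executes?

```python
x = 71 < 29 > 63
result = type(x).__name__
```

x is bool; result = 'bool'

'bool'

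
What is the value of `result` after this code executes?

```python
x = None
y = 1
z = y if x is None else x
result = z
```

x = None; y = 1; z = 1; result = 1

1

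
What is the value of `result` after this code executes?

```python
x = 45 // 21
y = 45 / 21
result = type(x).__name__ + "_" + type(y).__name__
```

x is int; y is float; result = 'int_float'

'int_float'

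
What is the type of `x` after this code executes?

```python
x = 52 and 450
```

'and' with truthy values returns last operand (int)

int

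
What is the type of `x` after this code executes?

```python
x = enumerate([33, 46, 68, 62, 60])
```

enumerate() returns an enumerate object

enumerate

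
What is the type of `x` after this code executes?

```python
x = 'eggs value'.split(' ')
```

str.split() returns list

list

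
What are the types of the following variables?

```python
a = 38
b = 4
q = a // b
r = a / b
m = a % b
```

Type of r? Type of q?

/ returns float; // returns int

float, int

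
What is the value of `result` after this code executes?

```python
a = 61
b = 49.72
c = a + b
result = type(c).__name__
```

a is int; b is float; c is float; result = 'float'

'float'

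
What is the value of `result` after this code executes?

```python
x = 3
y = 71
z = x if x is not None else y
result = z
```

x = 3; y = 71; z = 3; result = 3

3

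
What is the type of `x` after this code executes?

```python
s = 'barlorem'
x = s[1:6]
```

Slicing a str returns str

str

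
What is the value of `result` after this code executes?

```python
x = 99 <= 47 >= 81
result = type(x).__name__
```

x is bool; result = 'bool'

'bool'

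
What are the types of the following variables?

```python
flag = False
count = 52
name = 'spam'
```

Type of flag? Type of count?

flag is assigned the constant False, which has type bool; count is assigned a bare integer (no decimal point), so it is an int

bool, int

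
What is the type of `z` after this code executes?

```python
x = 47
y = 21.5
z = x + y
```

int + float = float

float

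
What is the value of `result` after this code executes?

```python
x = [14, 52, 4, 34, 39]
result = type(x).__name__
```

x is list; result = 'list'

'list'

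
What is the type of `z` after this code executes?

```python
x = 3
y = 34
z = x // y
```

int // int = int

int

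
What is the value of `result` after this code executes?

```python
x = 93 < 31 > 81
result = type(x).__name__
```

x is bool; result = 'bool'

'bool'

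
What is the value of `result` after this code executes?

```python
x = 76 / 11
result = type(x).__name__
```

x is float; result = 'float'

'float'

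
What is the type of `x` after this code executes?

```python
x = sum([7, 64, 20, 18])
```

sum() of ints returns int

int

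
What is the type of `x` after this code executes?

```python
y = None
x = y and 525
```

'and' returns first falsy value (None)

NoneType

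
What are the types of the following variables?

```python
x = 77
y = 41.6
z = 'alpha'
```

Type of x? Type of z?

x is assigned a bare integer (no decimal point), so it is an int; z is assigned a quoted string literal, so it is a str

int, str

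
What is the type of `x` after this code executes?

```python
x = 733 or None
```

'or' returns first truthy value

int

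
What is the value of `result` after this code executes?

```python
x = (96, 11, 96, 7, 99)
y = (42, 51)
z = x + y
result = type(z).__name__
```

x is tuple; y is tuple; z is tuple; result = 'tuple'

'tuple'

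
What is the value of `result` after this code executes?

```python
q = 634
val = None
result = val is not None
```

q = 634; val = None; result = False

False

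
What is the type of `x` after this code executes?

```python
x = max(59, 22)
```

max() of ints returns int

int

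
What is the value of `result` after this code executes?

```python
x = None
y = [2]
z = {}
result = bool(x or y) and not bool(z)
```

x = None; y = [2]; z = {}; result = True

True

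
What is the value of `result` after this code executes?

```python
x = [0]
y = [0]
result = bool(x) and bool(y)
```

x = [0]; y = [0]; result = True

True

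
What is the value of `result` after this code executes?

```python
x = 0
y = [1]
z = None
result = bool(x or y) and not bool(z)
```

x = 0; y = [1]; z = None; result = True

True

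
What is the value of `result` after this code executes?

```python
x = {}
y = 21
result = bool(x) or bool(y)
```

x = {}; y = 21; result = True

True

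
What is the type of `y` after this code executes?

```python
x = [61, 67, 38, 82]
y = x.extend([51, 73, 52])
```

list.extend() returns None

NoneType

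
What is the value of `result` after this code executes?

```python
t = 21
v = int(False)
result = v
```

t = 21; v = 0; result = 0

0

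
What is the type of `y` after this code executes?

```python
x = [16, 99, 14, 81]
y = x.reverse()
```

list.reverse() returns None

NoneType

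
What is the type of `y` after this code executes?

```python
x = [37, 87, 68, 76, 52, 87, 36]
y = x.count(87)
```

list.count() returns int

int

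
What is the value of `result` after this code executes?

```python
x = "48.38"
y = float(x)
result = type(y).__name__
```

x is str; y is float; result = 'float'

'float'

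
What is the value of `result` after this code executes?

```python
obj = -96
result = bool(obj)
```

obj = -96; result = True

True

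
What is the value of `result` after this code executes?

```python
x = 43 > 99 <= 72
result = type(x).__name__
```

x is bool; result = 'bool'

'bool'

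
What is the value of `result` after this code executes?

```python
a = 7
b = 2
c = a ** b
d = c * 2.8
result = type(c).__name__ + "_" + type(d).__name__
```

a is int; b is int; c is int; d is float; result = 'int_float'

'int_float'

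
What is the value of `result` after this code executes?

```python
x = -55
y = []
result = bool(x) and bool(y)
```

x = -55; y = []; result = False

False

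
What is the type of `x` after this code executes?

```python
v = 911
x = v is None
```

'is' comparison returns bool

bool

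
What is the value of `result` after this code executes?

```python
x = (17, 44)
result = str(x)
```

x = (17, 44); result = '(17, 44)'

'(17, 44)'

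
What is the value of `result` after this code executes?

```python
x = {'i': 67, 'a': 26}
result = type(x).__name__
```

x is dict; result = 'dict'

'dict'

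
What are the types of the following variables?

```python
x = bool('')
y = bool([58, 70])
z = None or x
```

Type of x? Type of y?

bool() returns bool; bool() returns bool

bool, bool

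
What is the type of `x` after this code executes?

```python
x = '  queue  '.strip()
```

str.strip() returns str

str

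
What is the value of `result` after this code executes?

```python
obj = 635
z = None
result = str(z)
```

obj = 635; z = None; result = 'None'

'None'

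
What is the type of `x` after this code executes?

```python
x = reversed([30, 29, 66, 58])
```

reversed() on a list returns list_reverseiterator

list_reverseiterator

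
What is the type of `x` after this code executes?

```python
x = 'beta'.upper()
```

str.upper() returns str

str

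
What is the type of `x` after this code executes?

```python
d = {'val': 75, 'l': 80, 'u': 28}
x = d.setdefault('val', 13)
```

dict.setdefault() returns the (existing or default) value

int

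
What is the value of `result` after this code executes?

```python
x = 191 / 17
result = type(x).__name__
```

x is float; result = 'float'

'float'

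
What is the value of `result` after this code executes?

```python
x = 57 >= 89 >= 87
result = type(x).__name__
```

x is bool; result = 'bool'

'bool'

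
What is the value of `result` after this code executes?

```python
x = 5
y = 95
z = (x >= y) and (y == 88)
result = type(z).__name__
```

x is int; y is int; z is bool; result = 'bool'

'bool'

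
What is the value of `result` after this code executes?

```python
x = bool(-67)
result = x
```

x = True; result = True

True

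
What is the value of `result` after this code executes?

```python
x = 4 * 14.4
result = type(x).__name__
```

x is float; result = 'float'

'float'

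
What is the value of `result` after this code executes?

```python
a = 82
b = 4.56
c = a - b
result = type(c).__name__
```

a is int; b is float; c is float; result = 'float'

'float'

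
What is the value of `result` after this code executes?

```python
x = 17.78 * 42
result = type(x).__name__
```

x is float; result = 'float'

'float'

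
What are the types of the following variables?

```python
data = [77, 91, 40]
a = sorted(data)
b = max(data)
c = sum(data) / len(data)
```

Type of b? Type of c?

max of ints returns int; int / int = float

int, float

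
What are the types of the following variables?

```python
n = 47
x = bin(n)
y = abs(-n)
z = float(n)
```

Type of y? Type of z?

abs() of int returns int; float() returns float

int, float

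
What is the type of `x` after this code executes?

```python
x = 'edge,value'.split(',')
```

str.split() returns list

list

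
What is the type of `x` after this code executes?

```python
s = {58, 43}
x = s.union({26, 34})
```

set.union() returns a new set

set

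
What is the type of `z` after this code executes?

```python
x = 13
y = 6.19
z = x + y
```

int + float = float

float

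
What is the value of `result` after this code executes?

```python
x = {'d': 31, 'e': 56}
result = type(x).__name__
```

x is dict; result = 'dict'

'dict'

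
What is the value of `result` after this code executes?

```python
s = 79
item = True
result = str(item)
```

s = 79; item = True; result = 'True'

'True'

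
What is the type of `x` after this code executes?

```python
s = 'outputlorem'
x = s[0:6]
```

Slicing a str returns str

str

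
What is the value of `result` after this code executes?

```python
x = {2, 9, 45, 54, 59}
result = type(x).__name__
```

x is set; result = 'set'

'set'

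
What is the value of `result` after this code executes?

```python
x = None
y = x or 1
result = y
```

x = None; y = 1; result = 1

1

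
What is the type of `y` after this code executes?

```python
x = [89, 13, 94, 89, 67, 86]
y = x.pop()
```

list.pop() returns the popped element

int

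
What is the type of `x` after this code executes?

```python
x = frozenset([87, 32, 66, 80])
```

frozenset() returns frozenset

frozenset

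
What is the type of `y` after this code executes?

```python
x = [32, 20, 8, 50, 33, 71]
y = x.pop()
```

list.pop() returns the popped element

int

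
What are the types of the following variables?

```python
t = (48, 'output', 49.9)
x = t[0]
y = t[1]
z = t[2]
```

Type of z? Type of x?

tuple[2] is float; tuple[0] is int

float, int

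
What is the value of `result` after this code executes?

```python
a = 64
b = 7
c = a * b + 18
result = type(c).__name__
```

a is int; b is int; c is int; result = 'int'

'int'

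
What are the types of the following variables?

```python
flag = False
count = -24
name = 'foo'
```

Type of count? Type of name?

count is assigned a bare integer (no decimal point), so it is an int; name is assigned a quoted string literal, so it is a str

int, str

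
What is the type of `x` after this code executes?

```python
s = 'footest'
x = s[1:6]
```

Slicing a str returns str

str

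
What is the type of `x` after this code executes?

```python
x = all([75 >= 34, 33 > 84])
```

all() returns bool

bool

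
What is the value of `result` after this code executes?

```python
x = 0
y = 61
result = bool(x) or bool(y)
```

x = 0; y = 61; result = True

True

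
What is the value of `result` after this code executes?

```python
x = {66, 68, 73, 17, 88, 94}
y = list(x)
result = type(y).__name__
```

x is set; y is list; result = 'list'

'list'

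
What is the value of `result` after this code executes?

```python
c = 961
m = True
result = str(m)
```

c = 961; m = True; result = 'True'

'True'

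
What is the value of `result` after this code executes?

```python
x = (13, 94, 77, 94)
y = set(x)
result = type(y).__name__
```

x is tuple; y is set; result = 'set'

'set'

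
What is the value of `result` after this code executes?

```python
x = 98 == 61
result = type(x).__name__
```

x is bool; result = 'bool'

'bool'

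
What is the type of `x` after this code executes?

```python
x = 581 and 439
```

'and' with truthy values returns last operand (int)

int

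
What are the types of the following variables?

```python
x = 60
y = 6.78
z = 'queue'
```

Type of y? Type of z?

y is assigned a number with a decimal point, so it is a float; z is assigned a quoted string literal, so it is a str

float, str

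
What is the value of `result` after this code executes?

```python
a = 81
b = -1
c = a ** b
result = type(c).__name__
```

a is int; b is int; c is float; result = 'float'

'float'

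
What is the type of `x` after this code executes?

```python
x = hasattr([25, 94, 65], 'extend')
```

hasattr() returns bool

bool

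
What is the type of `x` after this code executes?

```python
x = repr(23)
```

repr() returns str

str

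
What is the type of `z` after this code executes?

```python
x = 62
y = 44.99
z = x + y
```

int + float = float

float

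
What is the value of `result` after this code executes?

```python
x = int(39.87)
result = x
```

x = 39; result = 39

39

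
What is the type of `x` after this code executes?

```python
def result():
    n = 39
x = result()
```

Function without return returns None

NoneType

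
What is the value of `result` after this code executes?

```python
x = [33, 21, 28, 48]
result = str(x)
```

x = [33, 21, 28, 48]; result = '[33, 21, 28, 48]'

'[33, 21, 28, 48]'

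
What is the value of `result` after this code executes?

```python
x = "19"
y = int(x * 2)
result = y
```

x = '19'; y = 1919; result = 1919

1919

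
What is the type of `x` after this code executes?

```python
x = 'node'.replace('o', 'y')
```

str.replace() returns str

str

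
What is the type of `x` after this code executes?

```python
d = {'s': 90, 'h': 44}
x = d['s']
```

Accessing dict[str, int] with str key returns int

int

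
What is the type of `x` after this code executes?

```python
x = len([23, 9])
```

len() always returns int

int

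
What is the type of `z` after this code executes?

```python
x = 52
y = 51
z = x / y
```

int / int = float

float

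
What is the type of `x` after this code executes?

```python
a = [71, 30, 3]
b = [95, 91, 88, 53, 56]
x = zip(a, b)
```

zip() returns a zip object

zip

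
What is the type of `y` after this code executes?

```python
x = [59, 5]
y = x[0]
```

Indexing list[int] returns int

int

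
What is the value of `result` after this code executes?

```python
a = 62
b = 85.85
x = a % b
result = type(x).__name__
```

a is int; b is float; x is float; result = 'float'

'float'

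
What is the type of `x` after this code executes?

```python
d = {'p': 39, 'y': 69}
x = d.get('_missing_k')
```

dict.get() returns None when key not found

NoneType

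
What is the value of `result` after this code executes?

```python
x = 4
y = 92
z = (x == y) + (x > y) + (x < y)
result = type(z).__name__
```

x is int; y is int; z is int; result = 'int'

'int'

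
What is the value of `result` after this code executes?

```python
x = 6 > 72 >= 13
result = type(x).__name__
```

x is bool; result = 'bool'

'bool'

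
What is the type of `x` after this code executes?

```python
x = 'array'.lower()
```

str.lower() returns str

str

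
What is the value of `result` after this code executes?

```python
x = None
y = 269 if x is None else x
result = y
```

x = None; y = 269; result = 269

269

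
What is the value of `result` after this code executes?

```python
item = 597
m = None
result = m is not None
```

item = 597; m = None; result = False

False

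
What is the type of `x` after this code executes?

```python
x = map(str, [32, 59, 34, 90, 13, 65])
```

map() returns a map object

map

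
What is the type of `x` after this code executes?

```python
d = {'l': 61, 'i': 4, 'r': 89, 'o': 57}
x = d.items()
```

dict.items() returns dict_items view

dict_items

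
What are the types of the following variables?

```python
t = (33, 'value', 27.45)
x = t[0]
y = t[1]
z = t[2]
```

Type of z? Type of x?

tuple[2] is float; tuple[0] is int

float, int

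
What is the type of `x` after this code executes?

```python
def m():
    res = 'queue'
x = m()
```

Function without return returns None

NoneType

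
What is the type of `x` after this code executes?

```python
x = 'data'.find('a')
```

str.find() returns int index

int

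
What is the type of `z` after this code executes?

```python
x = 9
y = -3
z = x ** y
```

int ** negative = float

float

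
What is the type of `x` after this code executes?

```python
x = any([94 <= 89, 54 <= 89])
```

any() returns bool

bool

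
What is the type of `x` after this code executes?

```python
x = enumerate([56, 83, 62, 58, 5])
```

enumerate() returns an enumerate object

enumerate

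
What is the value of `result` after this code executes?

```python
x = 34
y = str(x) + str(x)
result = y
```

x = 34; y = '3434'; result = '3434'

'3434'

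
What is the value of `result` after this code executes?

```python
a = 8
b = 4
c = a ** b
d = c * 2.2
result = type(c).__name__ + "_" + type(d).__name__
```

a is int; b is int; c is int; d is float; result = 'int_float'

'int_float'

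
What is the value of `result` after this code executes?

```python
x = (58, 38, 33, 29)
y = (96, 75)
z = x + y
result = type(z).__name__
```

x is tuple; y is tuple; z is tuple; result = 'tuple'

'tuple'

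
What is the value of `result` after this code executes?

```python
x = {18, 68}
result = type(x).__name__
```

x is set; result = 'set'

'set'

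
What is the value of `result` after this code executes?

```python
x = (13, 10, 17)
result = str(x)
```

x = (13, 10, 17); result = '(13, 10, 17)'

'(13, 10, 17)'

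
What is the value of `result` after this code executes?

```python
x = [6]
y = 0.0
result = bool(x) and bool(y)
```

x = [6]; y = 0.0; result = False

False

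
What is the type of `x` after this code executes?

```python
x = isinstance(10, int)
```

isinstance() returns bool

bool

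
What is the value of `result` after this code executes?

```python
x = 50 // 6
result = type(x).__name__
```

x is int; result = 'int'

'int'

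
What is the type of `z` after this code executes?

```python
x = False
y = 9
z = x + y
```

bool + int = int (bool is subclass of int)

int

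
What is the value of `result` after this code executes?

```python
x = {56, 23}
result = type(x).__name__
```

x is set; result = 'set'

'set'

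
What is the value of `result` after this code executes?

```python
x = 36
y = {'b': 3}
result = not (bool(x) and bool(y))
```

x = 36; y = {'b': 3}; result = False

False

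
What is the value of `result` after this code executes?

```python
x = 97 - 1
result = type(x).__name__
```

x is int; result = 'int'

'int'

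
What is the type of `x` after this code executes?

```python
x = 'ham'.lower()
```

str.lower() returns str

str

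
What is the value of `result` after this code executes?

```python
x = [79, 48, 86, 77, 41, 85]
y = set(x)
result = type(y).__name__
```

x is list; y is set; result = 'set'

'set'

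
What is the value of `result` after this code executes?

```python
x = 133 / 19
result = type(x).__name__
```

x is float; result = 'float'

'float'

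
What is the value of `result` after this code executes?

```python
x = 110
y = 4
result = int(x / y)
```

x = 110; y = 4; result = 27

27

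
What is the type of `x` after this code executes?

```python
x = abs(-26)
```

abs() of int returns int

int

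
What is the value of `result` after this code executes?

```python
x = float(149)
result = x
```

x = 149.0; result = 149.0

149.0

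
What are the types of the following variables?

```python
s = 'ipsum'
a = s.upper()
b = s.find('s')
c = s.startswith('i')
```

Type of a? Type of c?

upper() returns str; startswith() returns bool

str, bool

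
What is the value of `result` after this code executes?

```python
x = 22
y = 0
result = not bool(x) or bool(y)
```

x = 22; y = 0; result = False

False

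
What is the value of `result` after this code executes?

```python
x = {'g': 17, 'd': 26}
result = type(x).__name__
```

x is dict; result = 'dict'

'dict'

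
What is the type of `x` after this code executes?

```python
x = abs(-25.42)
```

abs() of float returns float

float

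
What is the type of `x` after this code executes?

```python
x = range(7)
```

range() returns a range object

range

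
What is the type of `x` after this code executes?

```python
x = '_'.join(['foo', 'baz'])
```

str.join() returns str

str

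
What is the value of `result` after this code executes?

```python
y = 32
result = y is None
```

y = 32; result = False

False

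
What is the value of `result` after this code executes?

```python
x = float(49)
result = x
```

x = 49.0; result = 49.0

49.0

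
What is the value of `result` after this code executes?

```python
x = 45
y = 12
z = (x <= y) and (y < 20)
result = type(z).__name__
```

x is int; y is int; z is bool; result = 'bool'

'bool'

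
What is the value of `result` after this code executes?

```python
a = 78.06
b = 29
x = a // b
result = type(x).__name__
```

a is float; b is int; x is float; result = 'float'

'float'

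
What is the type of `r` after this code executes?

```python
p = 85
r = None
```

None has type NoneType

NoneType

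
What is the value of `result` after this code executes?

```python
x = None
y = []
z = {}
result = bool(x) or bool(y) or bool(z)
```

x = None; y = []; z = {}; result = False

False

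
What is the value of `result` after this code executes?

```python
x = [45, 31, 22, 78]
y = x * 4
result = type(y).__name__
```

x is list; y is list; result = 'list'

'list'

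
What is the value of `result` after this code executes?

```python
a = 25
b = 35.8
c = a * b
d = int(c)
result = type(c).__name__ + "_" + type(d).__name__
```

a is int; b is float; c is float; d is int; result = 'float_int'

'float_int'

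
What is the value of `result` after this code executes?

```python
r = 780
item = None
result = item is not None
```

r = 780; item = None; result = False

False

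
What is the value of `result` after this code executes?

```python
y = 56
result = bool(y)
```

y = 56; result = True

True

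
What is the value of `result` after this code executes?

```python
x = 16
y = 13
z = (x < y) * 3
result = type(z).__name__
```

x is int; y is int; z is int; result = 'int'

'int'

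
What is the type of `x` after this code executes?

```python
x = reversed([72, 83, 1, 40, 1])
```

reversed() on a list returns list_reverseiterator

list_reverseiterator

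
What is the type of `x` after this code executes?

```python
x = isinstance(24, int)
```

isinstance() returns bool

bool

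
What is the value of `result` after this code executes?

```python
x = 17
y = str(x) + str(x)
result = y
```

x = 17; y = '1717'; result = '1717'

'1717'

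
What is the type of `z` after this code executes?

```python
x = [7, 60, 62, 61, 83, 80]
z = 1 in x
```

'in' operator returns bool

bool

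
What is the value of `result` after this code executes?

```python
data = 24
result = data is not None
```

data = 24; result = True

True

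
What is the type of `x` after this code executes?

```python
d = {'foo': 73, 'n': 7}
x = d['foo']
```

Accessing dict[str, int] with str key returns int

int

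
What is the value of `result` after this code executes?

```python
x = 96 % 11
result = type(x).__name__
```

x is int; result = 'int'

'int'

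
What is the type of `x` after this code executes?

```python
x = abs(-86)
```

abs() of int returns int

int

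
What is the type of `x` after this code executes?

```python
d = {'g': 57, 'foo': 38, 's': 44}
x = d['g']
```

Accessing dict[str, int] with str key returns int

int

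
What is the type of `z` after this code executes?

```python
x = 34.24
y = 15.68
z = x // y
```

float // float = float

float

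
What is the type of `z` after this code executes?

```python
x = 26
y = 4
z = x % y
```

int % int = int

int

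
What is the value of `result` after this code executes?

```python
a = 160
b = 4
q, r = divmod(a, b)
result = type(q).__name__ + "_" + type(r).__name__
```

a is int; b is int; q is int; r is int; result = 'int_int'

'int_int'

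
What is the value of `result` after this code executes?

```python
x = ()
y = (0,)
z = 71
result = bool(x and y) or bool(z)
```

x = (); y = (0,); z = 71; result = True

True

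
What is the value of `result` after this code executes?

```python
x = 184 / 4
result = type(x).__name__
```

x is float; result = 'float'

'float'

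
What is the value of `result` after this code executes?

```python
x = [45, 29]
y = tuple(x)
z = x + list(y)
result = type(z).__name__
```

x is list; y is tuple; z is list; result = 'list'

'list'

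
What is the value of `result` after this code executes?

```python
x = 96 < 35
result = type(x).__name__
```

x is bool; result = 'bool'

'bool'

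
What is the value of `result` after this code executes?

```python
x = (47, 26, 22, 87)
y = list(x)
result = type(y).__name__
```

x is tuple; y is list; result = 'list'

'list'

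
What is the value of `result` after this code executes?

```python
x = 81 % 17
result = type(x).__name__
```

x is int; result = 'int'

'int'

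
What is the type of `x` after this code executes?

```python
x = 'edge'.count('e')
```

str.count() returns int

int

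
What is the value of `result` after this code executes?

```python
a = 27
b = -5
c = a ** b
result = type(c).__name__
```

a is int; b is int; c is float; result = 'float'

'float'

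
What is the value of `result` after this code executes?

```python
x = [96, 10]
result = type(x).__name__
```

x is list; result = 'list'

'list'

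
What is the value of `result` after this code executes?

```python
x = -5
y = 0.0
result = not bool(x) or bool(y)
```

x = -5; y = 0.0; result = False

False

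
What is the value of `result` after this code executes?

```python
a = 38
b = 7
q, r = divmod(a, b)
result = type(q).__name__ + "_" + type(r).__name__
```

a is int; b is int; q is int; r is int; result = 'int_int'

'int_int'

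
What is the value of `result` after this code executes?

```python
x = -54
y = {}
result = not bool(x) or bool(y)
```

x = -54; y = {}; result = False

False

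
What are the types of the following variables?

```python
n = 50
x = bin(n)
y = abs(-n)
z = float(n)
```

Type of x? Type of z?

bin() returns str; float() returns float

str, float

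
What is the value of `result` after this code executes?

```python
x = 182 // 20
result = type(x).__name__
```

x is int; result = 'int'

'int'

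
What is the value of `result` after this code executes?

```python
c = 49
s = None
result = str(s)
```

c = 49; s = None; result = 'None'

'None'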